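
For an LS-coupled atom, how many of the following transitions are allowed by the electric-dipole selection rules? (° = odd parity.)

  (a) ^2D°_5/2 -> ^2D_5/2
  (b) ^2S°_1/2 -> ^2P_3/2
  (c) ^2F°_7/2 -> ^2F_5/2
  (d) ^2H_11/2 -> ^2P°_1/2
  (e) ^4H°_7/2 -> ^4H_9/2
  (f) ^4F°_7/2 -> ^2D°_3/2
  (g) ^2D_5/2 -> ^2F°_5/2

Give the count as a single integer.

(a) allowed
(b) allowed
(c) allowed
(d) forbidden (ΔL, ΔJ fail)
(e) allowed
(f) forbidden (parity, ΔS, ΔJ fail)
(g) allowed
Total allowed: 5 of 7.

5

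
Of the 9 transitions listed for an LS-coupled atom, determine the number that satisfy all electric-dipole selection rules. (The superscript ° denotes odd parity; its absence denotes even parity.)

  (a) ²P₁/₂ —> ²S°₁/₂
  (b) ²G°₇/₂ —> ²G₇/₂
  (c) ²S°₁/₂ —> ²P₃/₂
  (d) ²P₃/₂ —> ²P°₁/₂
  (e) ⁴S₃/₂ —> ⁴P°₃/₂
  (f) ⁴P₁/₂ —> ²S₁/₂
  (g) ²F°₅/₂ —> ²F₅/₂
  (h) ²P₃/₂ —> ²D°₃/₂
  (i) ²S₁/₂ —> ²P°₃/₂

(a) allowed
(b) allowed
(c) allowed
(d) allowed
(e) allowed
(f) forbidden (parity, ΔS fail)
(g) allowed
(h) allowed
(i) allowed
Total allowed: 8 of 9.

8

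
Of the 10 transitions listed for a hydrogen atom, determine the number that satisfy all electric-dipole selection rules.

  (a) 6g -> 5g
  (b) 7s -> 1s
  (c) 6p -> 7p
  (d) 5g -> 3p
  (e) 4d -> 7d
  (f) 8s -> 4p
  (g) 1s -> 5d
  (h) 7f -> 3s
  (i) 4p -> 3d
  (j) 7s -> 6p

3

(a) forbidden — Δl = +0 (E1 requires Δl = ±1)
(b) forbidden — Δl = +0 (E1 requires Δl = ±1)
(c) forbidden — Δl = +0 (E1 requires Δl = ±1)
(d) forbidden — Δl = -3 (E1 requires Δl = ±1)
(e) forbidden — Δl = +0 (E1 requires Δl = ±1)
(f) allowed
(g) forbidden — Δl = +2 (E1 requires Δl = ±1)
(h) forbidden — Δl = -3 (E1 requires Δl = ±1)
(i) allowed
(j) allowed
Total allowed: 3 of 10.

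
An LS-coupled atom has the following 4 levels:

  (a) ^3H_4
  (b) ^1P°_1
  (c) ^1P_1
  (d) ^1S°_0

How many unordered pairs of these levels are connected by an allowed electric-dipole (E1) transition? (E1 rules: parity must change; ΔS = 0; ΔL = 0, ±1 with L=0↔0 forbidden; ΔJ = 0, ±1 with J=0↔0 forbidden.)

(a)–(b): forbidden (ΔS, ΔL, ΔJ).
(a)–(c): forbidden (parity, ΔS, ΔL, ΔJ).
(a)–(d): forbidden (ΔS, ΔL, ΔJ).
(b)–(c): allowed.
(b)–(d): forbidden (parity).
(c)–(d): allowed.
Allowed pairs: 2 of 6.

2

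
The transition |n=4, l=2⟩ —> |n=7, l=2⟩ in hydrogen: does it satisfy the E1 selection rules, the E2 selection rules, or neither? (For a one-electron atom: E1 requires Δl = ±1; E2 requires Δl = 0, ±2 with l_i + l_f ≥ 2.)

Δl = 2 − 2 = +0; l_i + l_f = 4.
E1 (Δl = ±1): not satisfied.
E2 (Δl = 0,±2, l_i+l_f ≥ 2): satisfied.

E2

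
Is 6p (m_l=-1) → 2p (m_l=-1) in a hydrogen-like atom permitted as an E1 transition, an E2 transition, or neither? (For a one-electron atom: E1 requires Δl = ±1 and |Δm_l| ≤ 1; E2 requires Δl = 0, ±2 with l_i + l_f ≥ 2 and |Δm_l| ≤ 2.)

E2

Δl = 1 − 1 = +0; l_i + l_f = 2.
Δm_l = +0.
E1 (Δl = ±1, |Δm_l| ≤ 1): not satisfied.
E2 (Δl = 0,±2, l_i+l_f ≥ 2, |Δm_l| ≤ 2): satisfied.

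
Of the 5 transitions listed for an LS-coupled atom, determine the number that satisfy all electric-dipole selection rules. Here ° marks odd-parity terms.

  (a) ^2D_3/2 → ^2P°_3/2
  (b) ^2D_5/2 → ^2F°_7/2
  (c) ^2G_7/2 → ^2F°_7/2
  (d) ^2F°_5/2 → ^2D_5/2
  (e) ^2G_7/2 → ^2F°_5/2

(a) allowed
(b) allowed
(c) allowed
(d) allowed
(e) allowed
Total allowed: 5 of 5.

5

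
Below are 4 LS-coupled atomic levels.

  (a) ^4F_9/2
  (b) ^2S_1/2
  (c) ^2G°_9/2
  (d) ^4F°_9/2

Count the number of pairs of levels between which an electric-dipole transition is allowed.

1

(a)–(b): forbidden (parity, ΔS, ΔL, ΔJ).
(a)–(c): forbidden (ΔS).
(a)–(d): allowed.
(b)–(c): forbidden (ΔL, ΔJ).
(b)–(d): forbidden (ΔS, ΔL, ΔJ).
(c)–(d): forbidden (parity, ΔS).
Allowed pairs: 1 of 6.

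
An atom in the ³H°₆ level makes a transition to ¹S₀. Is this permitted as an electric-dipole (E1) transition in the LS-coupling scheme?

forbidden

Initial level: S=1, L=5, J=6, parity odd. Final level: S=0, L=0, J=0, parity even.
Parity must change: odd → even — ok.
ΔS = 0: S: 1 → 0 — fails.
ΔL = 0, ±1 (not L=0↔0): L: 5 → 0, ΔL = -5 — fails.
ΔJ = 0, ±1 (not J=0↔0): J: 6 → 0, ΔJ = -6 — fails.
Rule(s) violated: ΔS, ΔL, ΔJ.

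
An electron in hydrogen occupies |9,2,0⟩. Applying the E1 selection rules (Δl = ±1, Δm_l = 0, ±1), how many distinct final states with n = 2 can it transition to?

E1 requires Δl = ±1, so l_f ∈ {1, 3}; with 0 ≤ l_f ≤ n_f−1 = 1, the allowed l_f values are {1}.
For l_f = 1: m_f ∈ {m_i−1, m_i, m_i+1} ∩ [−1, 1] = {-1, 0, 1} → 3 states.
Total: 3.

3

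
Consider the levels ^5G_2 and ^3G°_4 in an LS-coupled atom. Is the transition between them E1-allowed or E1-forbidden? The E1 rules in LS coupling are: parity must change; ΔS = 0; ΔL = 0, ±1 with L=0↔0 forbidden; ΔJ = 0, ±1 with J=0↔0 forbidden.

forbidden

Parity must change: even → odd — satisfied.
ΔS = 0: S: 2 → 1 — violated.
ΔJ = 0, ±1 (not J=0↔0): J: 2 → 4, ΔJ = +2 — violated.
ΔL = 0, ±1 (not L=0↔0): L: 4 → 4, ΔL = +0 — satisfied.
Rule(s) violated: ΔS, ΔJ.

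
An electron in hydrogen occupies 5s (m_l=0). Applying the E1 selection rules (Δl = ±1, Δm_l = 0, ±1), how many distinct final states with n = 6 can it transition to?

3

E1 requires Δl = ±1, so l_f ∈ {-1, 1}; with 0 ≤ l_f ≤ n_f−1 = 5, the allowed l_f values are {1}.
For l_f = 1: m_f ∈ {m_i−1, m_i, m_i+1} ∩ [−1, 1] = {-1, 0, 1} → 3 states.
Total: 3.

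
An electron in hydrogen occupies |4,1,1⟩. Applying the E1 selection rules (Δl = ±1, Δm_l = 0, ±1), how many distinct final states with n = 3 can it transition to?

E1 requires Δl = ±1, so l_f ∈ {0, 2}; with 0 ≤ l_f ≤ n_f−1 = 2, the allowed l_f values are {0, 2}.
For l_f = 0: m_f ∈ {m_i−1, m_i, m_i+1} ∩ [−0, 0] = {0} → 1 state.
For l_f = 2: m_f ∈ {m_i−1, m_i, m_i+1} ∩ [−2, 2] = {0, 1, 2} → 3 states.
Total: 4.

4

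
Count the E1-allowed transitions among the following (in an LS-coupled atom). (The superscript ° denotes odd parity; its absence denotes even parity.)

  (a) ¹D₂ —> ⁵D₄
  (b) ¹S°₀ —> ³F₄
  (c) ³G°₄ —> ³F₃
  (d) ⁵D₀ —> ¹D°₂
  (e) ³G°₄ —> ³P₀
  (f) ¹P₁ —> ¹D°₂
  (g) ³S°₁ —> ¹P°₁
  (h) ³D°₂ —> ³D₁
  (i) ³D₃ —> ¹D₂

(a) forbidden (parity, ΔS, ΔJ fail)
(b) forbidden (ΔS, ΔL, ΔJ fail)
(c) allowed
(d) forbidden (ΔS, ΔJ fail)
(e) forbidden (ΔL, ΔJ fail)
(f) allowed
(g) forbidden (parity, ΔS fail)
(h) allowed
(i) forbidden (parity, ΔS fail)
Total allowed: 3 of 9.

3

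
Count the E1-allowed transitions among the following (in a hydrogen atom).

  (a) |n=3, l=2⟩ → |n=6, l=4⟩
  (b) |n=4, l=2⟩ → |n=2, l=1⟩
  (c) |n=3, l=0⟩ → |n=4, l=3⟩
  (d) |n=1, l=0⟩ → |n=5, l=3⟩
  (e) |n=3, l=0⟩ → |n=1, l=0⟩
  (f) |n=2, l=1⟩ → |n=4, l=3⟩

(a) forbidden — Δl = +2 (E1 requires Δl = ±1)
(b) allowed
(c) forbidden — Δl = +3 (E1 requires Δl = ±1)
(d) forbidden — Δl = +3 (E1 requires Δl = ±1)
(e) forbidden — Δl = +0 (E1 requires Δl = ±1)
(f) forbidden — Δl = +2 (E1 requires Δl = ±1)
Total allowed: 1 of 6.

1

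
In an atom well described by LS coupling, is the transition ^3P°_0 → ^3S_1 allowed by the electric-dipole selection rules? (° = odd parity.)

allowed

Initial level: S=1, L=1, J=0, parity odd. Final level: S=1, L=0, J=1, parity even.
Parity must change: odd → even — ✓.
ΔS = 0: S: 1 → 1 — ✓.
ΔL = 0, ±1 (not L=0↔0): L: 1 → 0, ΔL = -1 — ✓.
ΔJ = 0, ±1 (not J=0↔0): J: 0 → 1, ΔJ = +1 — ✓.
All four E1 rules are satisfied.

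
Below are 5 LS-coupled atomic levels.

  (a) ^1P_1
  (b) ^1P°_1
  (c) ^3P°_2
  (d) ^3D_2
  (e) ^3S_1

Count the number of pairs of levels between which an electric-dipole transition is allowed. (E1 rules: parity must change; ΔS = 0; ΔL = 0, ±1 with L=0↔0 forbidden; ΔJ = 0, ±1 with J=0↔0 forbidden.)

3

(a)–(b): allowed.
(a)–(c): forbidden (ΔS).
(a)–(d): forbidden (parity, ΔS).
(a)–(e): forbidden (parity, ΔS).
(b)–(c): forbidden (parity, ΔS).
(b)–(d): forbidden (ΔS).
(b)–(e): forbidden (ΔS).
(c)–(d): allowed.
(c)–(e): allowed.
(d)–(e): forbidden (parity, ΔL).
Allowed pairs: 3 of 10.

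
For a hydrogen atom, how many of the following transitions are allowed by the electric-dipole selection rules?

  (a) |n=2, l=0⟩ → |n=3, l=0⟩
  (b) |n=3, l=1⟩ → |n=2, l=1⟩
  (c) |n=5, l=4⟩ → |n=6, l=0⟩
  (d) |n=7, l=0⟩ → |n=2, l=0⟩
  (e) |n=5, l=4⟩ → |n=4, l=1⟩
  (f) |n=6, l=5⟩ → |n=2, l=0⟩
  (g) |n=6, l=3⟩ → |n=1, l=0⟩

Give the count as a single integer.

(a) forbidden — Δl = +0 (E1 requires Δl = ±1)
(b) forbidden — Δl = +0 (E1 requires Δl = ±1)
(c) forbidden — Δl = -4 (E1 requires Δl = ±1)
(d) forbidden — Δl = +0 (E1 requires Δl = ±1)
(e) forbidden — Δl = -3 (E1 requires Δl = ±1)
(f) forbidden — Δl = -5 (E1 requires Δl = ±1)
(g) forbidden — Δl = -3 (E1 requires Δl = ±1)
Total allowed: 0 of 7.

0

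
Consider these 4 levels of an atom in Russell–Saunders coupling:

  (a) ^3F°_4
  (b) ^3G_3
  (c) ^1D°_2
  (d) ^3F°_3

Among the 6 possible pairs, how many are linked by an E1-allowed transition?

(a)–(b): allowed.
(a)–(c): forbidden (parity, ΔS, ΔJ).
(a)–(d): forbidden (parity).
(b)–(c): forbidden (ΔS, ΔL).
(b)–(d): allowed.
(c)–(d): forbidden (parity, ΔS).
Allowed pairs: 2 of 6.

2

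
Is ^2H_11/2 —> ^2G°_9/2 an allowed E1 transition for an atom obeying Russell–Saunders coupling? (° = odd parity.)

allowed

Parity must change: even → odd — ✓.
ΔS = 0: S: 1/2 → 1/2 — ✓.
ΔL = 0, ±1 (not L=0↔0): L: 5 → 4, ΔL = -1 — ✓.
ΔJ = 0, ±1 (not J=0↔0): J: 11/2 → 9/2, ΔJ = -1 — ✓.
All four E1 rules are satisfied.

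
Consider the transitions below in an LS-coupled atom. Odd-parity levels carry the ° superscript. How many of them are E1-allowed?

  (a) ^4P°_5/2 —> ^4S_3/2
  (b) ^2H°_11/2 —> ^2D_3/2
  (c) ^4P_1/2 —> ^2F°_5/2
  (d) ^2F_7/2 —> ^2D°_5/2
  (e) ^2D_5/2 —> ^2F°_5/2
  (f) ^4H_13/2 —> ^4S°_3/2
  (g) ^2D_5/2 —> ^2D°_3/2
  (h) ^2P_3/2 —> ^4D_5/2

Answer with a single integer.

4

(a) allowed
(b) forbidden (ΔL, ΔJ fail)
(c) forbidden (ΔS, ΔL, ΔJ fail)
(d) allowed
(e) allowed
(f) forbidden (ΔL, ΔJ fail)
(g) allowed
(h) forbidden (parity, ΔS fail)
Total allowed: 4 of 8.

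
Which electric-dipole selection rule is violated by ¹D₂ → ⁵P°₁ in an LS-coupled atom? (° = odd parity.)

Reading off the term symbols: S 0→2, L 2→1, J 2→1, parity even→odd.
Parity must change: even → odd — ok.
ΔS = 0: S: 0 → 2 — fails.
ΔL = 0, ±1 (not L=0↔0): L: 2 → 1, ΔL = -1 — ok.
ΔJ = 0, ±1 (not J=0↔0): J: 2 → 1, ΔJ = -1 — ok.

the ΔS = 0 rule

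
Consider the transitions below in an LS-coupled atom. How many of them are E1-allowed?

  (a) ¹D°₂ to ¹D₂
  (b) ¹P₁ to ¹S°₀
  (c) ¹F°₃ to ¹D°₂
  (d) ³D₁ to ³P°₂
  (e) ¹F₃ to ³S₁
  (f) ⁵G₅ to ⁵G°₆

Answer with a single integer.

(a) allowed
(b) allowed
(c) forbidden (parity fails)
(d) allowed
(e) forbidden (parity, ΔS, ΔL, ΔJ fail)
(f) allowed
Total allowed: 4 of 6.

4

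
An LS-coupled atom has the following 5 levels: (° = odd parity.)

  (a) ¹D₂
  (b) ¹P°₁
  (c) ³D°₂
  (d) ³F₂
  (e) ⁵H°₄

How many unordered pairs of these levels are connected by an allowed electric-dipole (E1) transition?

2

(a)–(b): allowed.
(a)–(c): forbidden (ΔS).
(a)–(d): forbidden (parity, ΔS).
(a)–(e): forbidden (ΔS, ΔL, ΔJ).
(b)–(c): forbidden (parity, ΔS).
(b)–(d): forbidden (ΔS, ΔL).
(b)–(e): forbidden (parity, ΔS, ΔL, ΔJ).
(c)–(d): allowed.
(c)–(e): forbidden (parity, ΔS, ΔL, ΔJ).
(d)–(e): forbidden (ΔS, ΔL, ΔJ).
Allowed pairs: 2 of 10.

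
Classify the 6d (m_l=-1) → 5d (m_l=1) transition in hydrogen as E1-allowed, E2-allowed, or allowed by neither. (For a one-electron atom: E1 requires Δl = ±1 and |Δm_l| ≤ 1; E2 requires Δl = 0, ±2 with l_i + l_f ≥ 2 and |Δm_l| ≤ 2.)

E2

Δl = 2 − 2 = +0; l_i + l_f = 4.
Δm_l = +2.
E1 (Δl = ±1, |Δm_l| ≤ 1): not satisfied.
E2 (Δl = 0,±2, l_i+l_f ≥ 2, |Δm_l| ≤ 2): satisfied.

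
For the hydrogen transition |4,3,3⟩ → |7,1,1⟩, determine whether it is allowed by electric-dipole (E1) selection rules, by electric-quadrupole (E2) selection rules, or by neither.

E2

Δl = 1 − 3 = -2; l_i + l_f = 4.
Δm_l = -2.
E1 (Δl = ±1, |Δm_l| ≤ 1): not satisfied.
E2 (Δl = 0,±2, l_i+l_f ≥ 2, |Δm_l| ≤ 2): satisfied.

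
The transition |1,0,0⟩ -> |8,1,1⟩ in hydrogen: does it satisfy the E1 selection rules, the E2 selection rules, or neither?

Δl = 1 − 0 = +1; l_i + l_f = 1.
Δm_l = +1.
E1 (Δl = ±1, |Δm_l| ≤ 1): satisfied.
E2 (Δl = 0,±2, l_i+l_f ≥ 2, |Δm_l| ≤ 2): not satisfied.

E1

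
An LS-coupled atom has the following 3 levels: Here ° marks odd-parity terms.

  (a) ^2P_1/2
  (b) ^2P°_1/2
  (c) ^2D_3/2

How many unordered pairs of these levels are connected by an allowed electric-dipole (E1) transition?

2

(a)–(b): allowed.
(a)–(c): forbidden (parity).
(b)–(c): allowed.
Allowed pairs: 2 of 3.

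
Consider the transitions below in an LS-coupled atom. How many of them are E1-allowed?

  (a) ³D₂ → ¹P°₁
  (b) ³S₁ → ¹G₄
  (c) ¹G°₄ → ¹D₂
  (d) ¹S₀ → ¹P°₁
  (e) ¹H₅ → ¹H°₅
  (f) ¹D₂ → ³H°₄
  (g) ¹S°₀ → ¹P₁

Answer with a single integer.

(a) forbidden (ΔS fails)
(b) forbidden (parity, ΔS, ΔL, ΔJ fail)
(c) forbidden (ΔL, ΔJ fail)
(d) allowed
(e) allowed
(f) forbidden (ΔS, ΔL, ΔJ fail)
(g) allowed
Total allowed: 3 of 7.

3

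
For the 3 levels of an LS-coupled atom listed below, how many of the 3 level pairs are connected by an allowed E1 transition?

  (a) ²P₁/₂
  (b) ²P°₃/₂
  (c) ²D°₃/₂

(a)–(b): allowed.
(a)–(c): allowed.
(b)–(c): forbidden (parity).
Allowed pairs: 2 of 3.

2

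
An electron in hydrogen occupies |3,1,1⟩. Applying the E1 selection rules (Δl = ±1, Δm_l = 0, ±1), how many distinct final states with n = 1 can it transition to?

1

E1 requires Δl = ±1, so l_f ∈ {0, 2}; with 0 ≤ l_f ≤ n_f−1 = 0, the allowed l_f values are {0}.
For l_f = 0: m_f ∈ {m_i−1, m_i, m_i+1} ∩ [−0, 0] = {0} → 1 state.
Total: 1.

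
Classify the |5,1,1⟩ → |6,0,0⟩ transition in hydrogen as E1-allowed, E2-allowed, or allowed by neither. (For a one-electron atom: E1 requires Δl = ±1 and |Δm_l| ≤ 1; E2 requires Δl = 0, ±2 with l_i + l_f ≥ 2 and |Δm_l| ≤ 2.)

Δl = 0 − 1 = -1; l_i + l_f = 1.
Δm_l = -1.
E1 (Δl = ±1, |Δm_l| ≤ 1): satisfied.
E2 (Δl = 0,±2, l_i+l_f ≥ 2, |Δm_l| ≤ 2): not satisfied.

E1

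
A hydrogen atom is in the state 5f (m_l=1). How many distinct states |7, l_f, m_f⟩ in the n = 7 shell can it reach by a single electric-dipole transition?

E1 requires Δl = ±1, so l_f ∈ {2, 4}; with 0 ≤ l_f ≤ n_f−1 = 6, the allowed l_f values are {2, 4}.
For l_f = 2: m_f ∈ {m_i−1, m_i, m_i+1} ∩ [−2, 2] = {0, 1, 2} → 3 states.
For l_f = 4: m_f ∈ {m_i−1, m_i, m_i+1} ∩ [−4, 4] = {0, 1, 2} → 3 states.
Total: 6.

6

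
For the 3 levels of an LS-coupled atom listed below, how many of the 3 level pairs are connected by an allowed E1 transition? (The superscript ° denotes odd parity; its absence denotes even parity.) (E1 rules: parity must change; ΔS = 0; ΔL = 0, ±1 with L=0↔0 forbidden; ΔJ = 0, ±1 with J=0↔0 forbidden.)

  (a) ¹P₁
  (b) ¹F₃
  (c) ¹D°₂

2

(a)–(b): forbidden (parity, ΔL, ΔJ).
(a)–(c): allowed.
(b)–(c): allowed.
Allowed pairs: 2 of 3.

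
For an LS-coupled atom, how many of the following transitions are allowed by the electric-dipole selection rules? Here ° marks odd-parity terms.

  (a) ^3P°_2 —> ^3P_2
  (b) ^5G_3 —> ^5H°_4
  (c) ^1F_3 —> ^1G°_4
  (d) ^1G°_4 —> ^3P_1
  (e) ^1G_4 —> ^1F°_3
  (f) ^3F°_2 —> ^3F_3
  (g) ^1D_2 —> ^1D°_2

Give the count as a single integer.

6

(a) allowed
(b) allowed
(c) allowed
(d) forbidden (ΔS, ΔL, ΔJ fail)
(e) allowed
(f) allowed
(g) allowed
Total allowed: 6 of 7.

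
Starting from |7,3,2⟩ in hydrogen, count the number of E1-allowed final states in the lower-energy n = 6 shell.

E1 requires Δl = ±1, so l_f ∈ {2, 4}; with 0 ≤ l_f ≤ n_f−1 = 5, the allowed l_f values are {2, 4}.
For l_f = 2: m_f ∈ {m_i−1, m_i, m_i+1} ∩ [−2, 2] = {1, 2} → 2 states.
For l_f = 4: m_f ∈ {m_i−1, m_i, m_i+1} ∩ [−4, 4] = {1, 2, 3} → 3 states.
Total: 5.

5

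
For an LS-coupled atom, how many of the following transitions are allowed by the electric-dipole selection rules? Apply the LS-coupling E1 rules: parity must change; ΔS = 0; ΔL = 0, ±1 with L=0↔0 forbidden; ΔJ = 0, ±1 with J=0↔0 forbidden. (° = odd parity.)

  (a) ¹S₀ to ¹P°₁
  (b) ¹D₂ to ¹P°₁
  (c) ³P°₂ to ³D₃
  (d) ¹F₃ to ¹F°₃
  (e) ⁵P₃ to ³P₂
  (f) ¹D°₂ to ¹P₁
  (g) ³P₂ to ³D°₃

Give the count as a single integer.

(a) allowed
(b) allowed
(c) allowed
(d) allowed
(e) forbidden (parity, ΔS fail)
(f) allowed
(g) allowed
Total allowed: 6 of 7.

6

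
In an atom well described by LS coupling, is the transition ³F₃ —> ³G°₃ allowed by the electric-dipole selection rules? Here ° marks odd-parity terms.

allowed

Initial level: S=1, L=3, J=3, parity even. Final level: S=1, L=4, J=3, parity odd.
Parity must change: even → odd — satisfied.
ΔS = 0: S: 1 → 1 — satisfied.
ΔL = 0, ±1 (not L=0↔0): L: 3 → 4, ΔL = +1 — satisfied.
ΔJ = 0, ±1 (not J=0↔0): J: 3 → 3, ΔJ = +0 — satisfied.
All four E1 rules are satisfied.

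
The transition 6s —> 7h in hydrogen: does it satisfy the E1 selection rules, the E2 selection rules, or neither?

Δl = 5 − 0 = +5; l_i + l_f = 5.
E1 (Δl = ±1): not satisfied.
E2 (Δl = 0,±2, l_i+l_f ≥ 2): not satisfied.

neither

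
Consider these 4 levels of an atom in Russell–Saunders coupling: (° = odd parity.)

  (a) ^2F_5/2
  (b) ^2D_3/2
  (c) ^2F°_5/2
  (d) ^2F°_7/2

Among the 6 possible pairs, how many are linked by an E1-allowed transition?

(a)–(b): forbidden (parity).
(a)–(c): allowed.
(a)–(d): allowed.
(b)–(c): allowed.
(b)–(d): forbidden (ΔJ).
(c)–(d): forbidden (parity).
Allowed pairs: 3 of 6.

3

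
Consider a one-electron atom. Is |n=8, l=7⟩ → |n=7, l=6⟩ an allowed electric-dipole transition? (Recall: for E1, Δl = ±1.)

allowed

Initial l = 7, final l = 6, so Δl = -1. E1 requires Δl = ±1: ok.
All E1 selection rules are satisfied.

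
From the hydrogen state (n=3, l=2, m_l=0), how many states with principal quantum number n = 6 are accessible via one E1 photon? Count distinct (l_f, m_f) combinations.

E1 requires Δl = ±1, so l_f ∈ {1, 3}; with 0 ≤ l_f ≤ n_f−1 = 5, the allowed l_f values are {1, 3}.
For l_f = 1: m_f ∈ {m_i−1, m_i, m_i+1} ∩ [−1, 1] = {-1, 0, 1} → 3 states.
For l_f = 3: m_f ∈ {m_i−1, m_i, m_i+1} ∩ [−3, 3] = {-1, 0, 1} → 3 states.
Total: 6.

6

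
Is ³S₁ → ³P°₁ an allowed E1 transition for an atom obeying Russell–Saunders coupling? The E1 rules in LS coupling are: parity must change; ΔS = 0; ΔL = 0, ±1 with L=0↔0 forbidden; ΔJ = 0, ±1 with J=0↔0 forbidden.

Initial level: S=1, L=0, J=1, parity even. Final level: S=1, L=1, J=1, parity odd.
Parity must change: even → odd — passes.
ΔS = 0: S: 1 → 1 — passes.
ΔL = 0, ±1 (not L=0↔0): L: 0 → 1, ΔL = +1 — passes.
ΔJ = 0, ±1 (not J=0↔0): J: 1 → 1, ΔJ = +0 — passes.
All four E1 rules are satisfied.

allowed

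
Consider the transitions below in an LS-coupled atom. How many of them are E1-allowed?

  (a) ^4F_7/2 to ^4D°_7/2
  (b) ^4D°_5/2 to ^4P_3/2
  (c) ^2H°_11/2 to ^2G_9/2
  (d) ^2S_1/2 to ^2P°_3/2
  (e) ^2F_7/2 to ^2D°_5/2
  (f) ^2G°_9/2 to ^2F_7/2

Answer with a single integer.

6

(a) allowed
(b) allowed
(c) allowed
(d) allowed
(e) allowed
(f) allowed
Total allowed: 6 of 6.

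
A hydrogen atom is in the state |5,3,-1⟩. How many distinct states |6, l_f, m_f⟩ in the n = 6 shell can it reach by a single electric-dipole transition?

6

E1 requires Δl = ±1, so l_f ∈ {2, 4}; with 0 ≤ l_f ≤ n_f−1 = 5, the allowed l_f values are {2, 4}.
For l_f = 2: m_f ∈ {m_i−1, m_i, m_i+1} ∩ [−2, 2] = {-2, -1, 0} → 3 states.
For l_f = 4: m_f ∈ {m_i−1, m_i, m_i+1} ∩ [−4, 4] = {-2, -1, 0} → 3 states.
Total: 6.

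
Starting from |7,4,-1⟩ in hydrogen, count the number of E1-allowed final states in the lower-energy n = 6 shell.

E1 requires Δl = ±1, so l_f ∈ {3, 5}; with 0 ≤ l_f ≤ n_f−1 = 5, the allowed l_f values are {3, 5}.
For l_f = 3: m_f ∈ {m_i−1, m_i, m_i+1} ∩ [−3, 3] = {-2, -1, 0} → 3 states.
For l_f = 5: m_f ∈ {m_i−1, m_i, m_i+1} ∩ [−5, 5] = {-2, -1, 0} → 3 states.
Total: 6.

6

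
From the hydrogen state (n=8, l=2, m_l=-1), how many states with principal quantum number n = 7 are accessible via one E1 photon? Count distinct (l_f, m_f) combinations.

5

E1 requires Δl = ±1, so l_f ∈ {1, 3}; with 0 ≤ l_f ≤ n_f−1 = 6, the allowed l_f values are {1, 3}.
For l_f = 1: m_f ∈ {m_i−1, m_i, m_i+1} ∩ [−1, 1] = {-1, 0} → 2 states.
For l_f = 3: m_f ∈ {m_i−1, m_i, m_i+1} ∩ [−3, 3] = {-2, -1, 0} → 3 states.
Total: 5.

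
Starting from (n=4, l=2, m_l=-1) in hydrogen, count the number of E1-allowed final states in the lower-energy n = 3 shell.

2

E1 requires Δl = ±1, so l_f ∈ {1, 3}; with 0 ≤ l_f ≤ n_f−1 = 2, the allowed l_f values are {1}.
For l_f = 1: m_f ∈ {m_i−1, m_i, m_i+1} ∩ [−1, 1] = {-1, 0} → 2 states.
Total: 2.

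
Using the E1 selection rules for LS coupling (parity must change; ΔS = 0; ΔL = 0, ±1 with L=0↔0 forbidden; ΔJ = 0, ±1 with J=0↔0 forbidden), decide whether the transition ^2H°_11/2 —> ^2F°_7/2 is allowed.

Reading off the term symbols: S 1/2→1/2, L 5→3, J 11/2→7/2, parity odd→odd.
Parity must change: odd → odd — ✗.
ΔS = 0: S: 1/2 → 1/2 — ✓.
ΔL = 0, ±1 (not L=0↔0): L: 5 → 3, ΔL = -2 — ✗.
ΔJ = 0, ±1 (not J=0↔0): J: 11/2 → 7/2, ΔJ = -2 — ✗.
Rule(s) violated: parity, ΔL, ΔJ.

forbidden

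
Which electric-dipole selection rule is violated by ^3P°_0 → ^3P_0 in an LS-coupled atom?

ΔJ = 0, ±1 (not J=0↔0): J: 0 → 0, ΔJ = +0 — violated.
ΔS = 0: S: 1 → 1 — satisfied.
ΔL = 0, ±1 (not L=0↔0): L: 1 → 1, ΔL = +0 — satisfied.
Parity must change: odd → even — satisfied.

the J=0 ↔ J=0 exclusion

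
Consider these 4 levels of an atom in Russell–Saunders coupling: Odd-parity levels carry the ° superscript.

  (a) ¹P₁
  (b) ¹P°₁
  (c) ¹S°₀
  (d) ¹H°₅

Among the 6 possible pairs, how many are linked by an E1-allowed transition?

2

(a)–(b): allowed.
(a)–(c): allowed.
(a)–(d): forbidden (ΔL, ΔJ).
(b)–(c): forbidden (parity).
(b)–(d): forbidden (parity, ΔL, ΔJ).
(c)–(d): forbidden (parity, ΔL, ΔJ).
Allowed pairs: 2 of 6.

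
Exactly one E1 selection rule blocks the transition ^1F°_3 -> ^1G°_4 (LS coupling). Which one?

parity

Initial level: S=0, L=3, J=3, parity odd. Final level: S=0, L=4, J=4, parity odd.
ΔL = 0, ±1 (not L=0↔0): L: 3 → 4, ΔL = +1 — ✓.
ΔS = 0: S: 0 → 0 — ✓.
ΔJ = 0, ±1 (not J=0↔0): J: 3 → 4, ΔJ = +1 — ✓.
Parity must change: odd → odd — ✗.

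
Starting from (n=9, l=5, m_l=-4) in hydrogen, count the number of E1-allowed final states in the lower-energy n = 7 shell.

5

E1 requires Δl = ±1, so l_f ∈ {4, 6}; with 0 ≤ l_f ≤ n_f−1 = 6, the allowed l_f values are {4, 6}.
For l_f = 4: m_f ∈ {m_i−1, m_i, m_i+1} ∩ [−4, 4] = {-4, -3} → 2 states.
For l_f = 6: m_f ∈ {m_i−1, m_i, m_i+1} ∩ [−6, 6] = {-5, -4, -3} → 3 states.
Total: 5.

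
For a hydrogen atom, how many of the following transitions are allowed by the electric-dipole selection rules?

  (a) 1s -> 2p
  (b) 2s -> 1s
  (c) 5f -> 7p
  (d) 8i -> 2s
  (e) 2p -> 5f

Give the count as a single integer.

(a) allowed
(b) forbidden — Δl = +0 (E1 requires Δl = ±1)
(c) forbidden — Δl = -2 (E1 requires Δl = ±1)
(d) forbidden — Δl = -6 (E1 requires Δl = ±1)
(e) forbidden — Δl = +2 (E1 requires Δl = ±1)
Total allowed: 1 of 5.

1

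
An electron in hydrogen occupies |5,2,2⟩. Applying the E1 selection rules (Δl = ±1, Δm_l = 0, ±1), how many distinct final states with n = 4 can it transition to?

4

E1 requires Δl = ±1, so l_f ∈ {1, 3}; with 0 ≤ l_f ≤ n_f−1 = 3, the allowed l_f values are {1, 3}.
For l_f = 1: m_f ∈ {m_i−1, m_i, m_i+1} ∩ [−1, 1] = {1} → 1 state.
For l_f = 3: m_f ∈ {m_i−1, m_i, m_i+1} ∩ [−3, 3] = {1, 2, 3} → 3 states.
Total: 4.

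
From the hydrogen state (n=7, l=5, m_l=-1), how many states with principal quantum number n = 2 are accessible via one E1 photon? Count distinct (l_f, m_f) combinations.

E1 requires l_f ∈ {4, 6}, but neither lies in [0, 1], so no final state is reachable.
Total: 0.

0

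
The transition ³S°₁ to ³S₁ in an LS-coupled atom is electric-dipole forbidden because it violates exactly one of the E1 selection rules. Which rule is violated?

the L=0 ↔ L=0 exclusion

Initial level: S=1, L=0, J=1, parity odd. Final level: S=1, L=0, J=1, parity even.
ΔJ = 0, ±1 (not J=0↔0): J: 1 → 1, ΔJ = +0 — passes.
ΔS = 0: S: 1 → 1 — passes.
Parity must change: odd → even — passes.
ΔL = 0, ±1 (not L=0↔0): L: 0 → 0, ΔL = +0 — fails.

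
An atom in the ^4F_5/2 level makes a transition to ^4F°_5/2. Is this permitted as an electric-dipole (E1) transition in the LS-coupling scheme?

Initial level: S=3/2, L=3, J=5/2, parity even. Final level: S=3/2, L=3, J=5/2, parity odd.
Parity must change: even → odd — ✓.
ΔS = 0: S: 3/2 → 3/2 — ✓.
ΔL = 0, ±1 (not L=0↔0): L: 3 → 3, ΔL = +0 — ✓.
ΔJ = 0, ±1 (not J=0↔0): J: 5/2 → 5/2, ΔJ = +0 — ✓.
All four E1 rules are satisfied.

allowed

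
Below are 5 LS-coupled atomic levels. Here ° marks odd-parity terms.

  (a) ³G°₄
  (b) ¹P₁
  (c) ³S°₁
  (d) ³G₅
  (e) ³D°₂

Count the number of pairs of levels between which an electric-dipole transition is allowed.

(a)–(b): forbidden (ΔS, ΔL, ΔJ).
(a)–(c): forbidden (parity, ΔL, ΔJ).
(a)–(d): allowed.
(a)–(e): forbidden (parity, ΔL, ΔJ).
(b)–(c): forbidden (ΔS).
(b)–(d): forbidden (parity, ΔS, ΔL, ΔJ).
(b)–(e): forbidden (ΔS).
(c)–(d): forbidden (ΔL, ΔJ).
(c)–(e): forbidden (parity, ΔL).
(d)–(e): forbidden (ΔL, ΔJ).
Allowed pairs: 1 of 10.

1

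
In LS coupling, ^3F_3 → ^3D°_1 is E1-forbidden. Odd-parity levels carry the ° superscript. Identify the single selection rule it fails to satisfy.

the ΔJ = 0, ±1 rule

ΔL = 0, ±1 (not L=0↔0): L: 3 → 2, ΔL = -1 — ok.
ΔJ = 0, ±1 (not J=0↔0): J: 3 → 1, ΔJ = -2 — fails.
ΔS = 0: S: 1 → 1 — ok.
Parity must change: even → odd — ok.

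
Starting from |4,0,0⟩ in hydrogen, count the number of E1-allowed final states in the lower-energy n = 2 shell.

3

E1 requires Δl = ±1, so l_f ∈ {-1, 1}; with 0 ≤ l_f ≤ n_f−1 = 1, the allowed l_f values are {1}.
For l_f = 1: m_f ∈ {m_i−1, m_i, m_i+1} ∩ [−1, 1] = {-1, 0, 1} → 3 states.
Total: 3.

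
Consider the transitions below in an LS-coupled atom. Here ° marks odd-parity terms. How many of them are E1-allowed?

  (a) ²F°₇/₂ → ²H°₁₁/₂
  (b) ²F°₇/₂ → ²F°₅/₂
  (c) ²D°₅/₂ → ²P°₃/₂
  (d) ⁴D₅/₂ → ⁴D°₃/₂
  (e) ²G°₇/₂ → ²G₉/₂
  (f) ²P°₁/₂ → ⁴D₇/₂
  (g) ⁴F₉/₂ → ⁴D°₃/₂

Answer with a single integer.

2

(a) forbidden (parity, ΔL, ΔJ fail)
(b) forbidden (parity fails)
(c) forbidden (parity fails)
(d) allowed
(e) allowed
(f) forbidden (ΔS, ΔJ fail)
(g) forbidden (ΔJ fails)
Total allowed: 2 of 7.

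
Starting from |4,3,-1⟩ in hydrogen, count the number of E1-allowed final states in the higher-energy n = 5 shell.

E1 requires Δl = ±1, so l_f ∈ {2, 4}; with 0 ≤ l_f ≤ n_f−1 = 4, the allowed l_f values are {2, 4}.
For l_f = 2: m_f ∈ {m_i−1, m_i, m_i+1} ∩ [−2, 2] = {-2, -1, 0} → 3 states.
For l_f = 4: m_f ∈ {m_i−1, m_i, m_i+1} ∩ [−4, 4] = {-2, -1, 0} → 3 states.
Total: 6.

6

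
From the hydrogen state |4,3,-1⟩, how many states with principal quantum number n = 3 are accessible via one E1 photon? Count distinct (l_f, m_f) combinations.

3

E1 requires Δl = ±1, so l_f ∈ {2, 4}; with 0 ≤ l_f ≤ n_f−1 = 2, the allowed l_f values are {2}.
For l_f = 2: m_f ∈ {m_i−1, m_i, m_i+1} ∩ [−2, 2] = {-2, -1, 0} → 3 states.
Total: 3.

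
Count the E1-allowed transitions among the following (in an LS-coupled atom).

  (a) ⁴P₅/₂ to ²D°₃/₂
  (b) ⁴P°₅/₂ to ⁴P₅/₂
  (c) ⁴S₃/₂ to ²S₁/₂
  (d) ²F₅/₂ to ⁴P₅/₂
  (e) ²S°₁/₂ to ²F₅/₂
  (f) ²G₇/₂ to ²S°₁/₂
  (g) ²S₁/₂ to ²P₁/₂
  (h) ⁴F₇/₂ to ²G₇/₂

1

(a) forbidden (ΔS fails)
(b) allowed
(c) forbidden (parity, ΔS, ΔL fail)
(d) forbidden (parity, ΔS, ΔL fail)
(e) forbidden (ΔL, ΔJ fail)
(f) forbidden (ΔL, ΔJ fail)
(g) forbidden (parity fails)
(h) forbidden (parity, ΔS fail)
Total allowed: 1 of 8.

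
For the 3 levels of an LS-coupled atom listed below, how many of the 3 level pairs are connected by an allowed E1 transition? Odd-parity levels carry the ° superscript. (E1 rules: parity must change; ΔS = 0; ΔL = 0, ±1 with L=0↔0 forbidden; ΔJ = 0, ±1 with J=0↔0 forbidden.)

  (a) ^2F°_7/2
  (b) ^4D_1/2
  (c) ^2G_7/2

1

(a)–(b): forbidden (ΔS, ΔJ).
(a)–(c): allowed.
(b)–(c): forbidden (parity, ΔS, ΔL, ΔJ).
Allowed pairs: 1 of 3.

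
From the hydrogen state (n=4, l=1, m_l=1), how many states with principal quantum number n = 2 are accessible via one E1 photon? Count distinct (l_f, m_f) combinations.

1

E1 requires Δl = ±1, so l_f ∈ {0, 2}; with 0 ≤ l_f ≤ n_f−1 = 1, the allowed l_f values are {0}.
For l_f = 0: m_f ∈ {m_i−1, m_i, m_i+1} ∩ [−0, 0] = {0} → 1 state.
Total: 1.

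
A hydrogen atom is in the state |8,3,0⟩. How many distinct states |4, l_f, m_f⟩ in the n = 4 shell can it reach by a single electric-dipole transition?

E1 requires Δl = ±1, so l_f ∈ {2, 4}; with 0 ≤ l_f ≤ n_f−1 = 3, the allowed l_f values are {2}.
For l_f = 2: m_f ∈ {m_i−1, m_i, m_i+1} ∩ [−2, 2] = {-1, 0, 1} → 3 states.
Total: 3.

3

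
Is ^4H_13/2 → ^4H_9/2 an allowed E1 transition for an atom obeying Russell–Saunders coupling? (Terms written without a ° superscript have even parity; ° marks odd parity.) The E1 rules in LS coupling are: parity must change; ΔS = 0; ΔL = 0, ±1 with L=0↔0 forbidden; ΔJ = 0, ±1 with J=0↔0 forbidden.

forbidden

Reading off the term symbols: S 3/2→3/2, L 5→5, J 13/2→9/2, parity even→even.
ΔS = 0: S: 3/2 → 3/2 — ok.
ΔL = 0, ±1 (not L=0↔0): L: 5 → 5, ΔL = +0 — ok.
ΔJ = 0, ±1 (not J=0↔0): J: 13/2 → 9/2, ΔJ = -2 — fails.
Parity must change: even → even — fails.
Rule(s) violated: parity, ΔJ.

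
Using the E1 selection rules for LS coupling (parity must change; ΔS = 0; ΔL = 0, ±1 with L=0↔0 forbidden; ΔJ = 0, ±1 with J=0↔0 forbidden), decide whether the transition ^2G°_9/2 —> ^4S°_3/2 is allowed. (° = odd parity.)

forbidden

Parity must change: odd → odd — fails.
ΔS = 0: S: 1/2 → 3/2 — fails.
ΔL = 0, ±1 (not L=0↔0): L: 4 → 0, ΔL = -4 — fails.
ΔJ = 0, ±1 (not J=0↔0): J: 9/2 → 3/2, ΔJ = -3 — fails.
Rule(s) violated: parity, ΔS, ΔL, ΔJ.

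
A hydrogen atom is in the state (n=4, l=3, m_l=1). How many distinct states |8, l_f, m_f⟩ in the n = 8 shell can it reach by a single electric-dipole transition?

6

E1 requires Δl = ±1, so l_f ∈ {2, 4}; with 0 ≤ l_f ≤ n_f−1 = 7, the allowed l_f values are {2, 4}.
For l_f = 2: m_f ∈ {m_i−1, m_i, m_i+1} ∩ [−2, 2] = {0, 1, 2} → 3 states.
For l_f = 4: m_f ∈ {m_i−1, m_i, m_i+1} ∩ [−4, 4] = {0, 1, 2} → 3 states.
Total: 6.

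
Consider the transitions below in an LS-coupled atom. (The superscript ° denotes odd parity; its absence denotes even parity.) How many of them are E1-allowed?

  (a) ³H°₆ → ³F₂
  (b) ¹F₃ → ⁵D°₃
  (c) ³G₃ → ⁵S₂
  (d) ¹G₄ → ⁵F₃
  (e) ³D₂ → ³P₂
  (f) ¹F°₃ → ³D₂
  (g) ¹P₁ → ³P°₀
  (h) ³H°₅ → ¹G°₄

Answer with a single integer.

0

(a) forbidden (ΔL, ΔJ fail)
(b) forbidden (ΔS fails)
(c) forbidden (parity, ΔS, ΔL fail)
(d) forbidden (parity, ΔS fail)
(e) forbidden (parity fails)
(f) forbidden (ΔS fails)
(g) forbidden (ΔS fails)
(h) forbidden (parity, ΔS fail)
Total allowed: 0 of 8.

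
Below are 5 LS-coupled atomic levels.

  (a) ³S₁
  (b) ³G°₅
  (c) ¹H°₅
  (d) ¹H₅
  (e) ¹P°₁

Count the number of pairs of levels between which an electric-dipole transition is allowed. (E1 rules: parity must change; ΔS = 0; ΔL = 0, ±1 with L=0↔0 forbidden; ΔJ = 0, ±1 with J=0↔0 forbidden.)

1

(a)–(b): forbidden (ΔL, ΔJ).
(a)–(c): forbidden (ΔS, ΔL, ΔJ).
(a)–(d): forbidden (parity, ΔS, ΔL, ΔJ).
(a)–(e): forbidden (ΔS).
(b)–(c): forbidden (parity, ΔS).
(b)–(d): forbidden (ΔS).
(b)–(e): forbidden (parity, ΔS, ΔL, ΔJ).
(c)–(d): allowed.
(c)–(e): forbidden (parity, ΔL, ΔJ).
(d)–(e): forbidden (ΔL, ΔJ).
Allowed pairs: 1 of 10.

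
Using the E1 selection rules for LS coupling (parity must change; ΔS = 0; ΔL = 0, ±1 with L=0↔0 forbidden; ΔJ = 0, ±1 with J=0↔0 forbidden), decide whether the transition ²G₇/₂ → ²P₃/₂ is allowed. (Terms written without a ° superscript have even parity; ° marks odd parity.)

Initial level: S=1/2, L=4, J=7/2, parity even. Final level: S=1/2, L=1, J=3/2, parity even.
ΔL = 0, ±1 (not L=0↔0): L: 4 → 1, ΔL = -3 — violated.
Parity must change: even → even — violated.
ΔJ = 0, ±1 (not J=0↔0): J: 7/2 → 3/2, ΔJ = -2 — violated.
ΔS = 0: S: 1/2 → 1/2 — satisfied.
Rule(s) violated: parity, ΔL, ΔJ.

forbidden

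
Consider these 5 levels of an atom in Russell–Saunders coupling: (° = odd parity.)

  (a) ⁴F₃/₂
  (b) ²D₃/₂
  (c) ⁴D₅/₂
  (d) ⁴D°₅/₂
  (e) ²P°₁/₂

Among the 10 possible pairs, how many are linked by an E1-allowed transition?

3

(a)–(b): forbidden (parity, ΔS).
(a)–(c): forbidden (parity).
(a)–(d): allowed.
(a)–(e): forbidden (ΔS, ΔL).
(b)–(c): forbidden (parity, ΔS).
(b)–(d): forbidden (ΔS).
(b)–(e): allowed.
(c)–(d): allowed.
(c)–(e): forbidden (ΔS, ΔJ).
(d)–(e): forbidden (parity, ΔS, ΔJ).
Allowed pairs: 3 of 10.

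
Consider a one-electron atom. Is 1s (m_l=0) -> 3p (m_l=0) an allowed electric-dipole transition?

allowed

Initial l = 0, final l = 1, so Δl = +1. E1 requires Δl = ±1: satisfied.
m_l: 0 → 0 (Δm_l = +0). |Δm_l| ≤ 1 satisfied.
All E1 selection rules are satisfied.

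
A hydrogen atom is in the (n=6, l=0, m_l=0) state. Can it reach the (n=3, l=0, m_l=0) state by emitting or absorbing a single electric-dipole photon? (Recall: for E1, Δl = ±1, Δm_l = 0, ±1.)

Δl = 0 − 0 = +0; the E1 rule Δl = ±1 is violated.
Δm_l = 0 − (0) = +0. E1 requires Δm_l = 0, ±1: satisfied.
The transition is electric-dipole forbidden.

forbidden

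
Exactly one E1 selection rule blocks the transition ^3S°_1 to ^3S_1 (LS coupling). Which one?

Parity must change: odd → even — satisfied.
ΔS = 0: S: 1 → 1 — satisfied.
ΔL = 0, ±1 (not L=0↔0): L: 0 → 0, ΔL = +0 — violated.
ΔJ = 0, ±1 (not J=0↔0): J: 1 → 1, ΔJ = +0 — satisfied.

the L=0 ↔ L=0 exclusion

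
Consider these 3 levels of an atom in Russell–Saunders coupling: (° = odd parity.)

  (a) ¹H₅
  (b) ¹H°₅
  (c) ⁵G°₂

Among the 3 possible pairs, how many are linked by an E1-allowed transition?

1

(a)–(b): allowed.
(a)–(c): forbidden (ΔS, ΔJ).
(b)–(c): forbidden (parity, ΔS, ΔJ).
Allowed pairs: 1 of 3.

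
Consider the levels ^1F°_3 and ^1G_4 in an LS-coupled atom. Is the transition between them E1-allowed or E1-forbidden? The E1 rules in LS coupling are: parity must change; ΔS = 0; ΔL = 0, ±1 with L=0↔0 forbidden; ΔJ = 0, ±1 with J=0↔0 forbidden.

Parity must change: odd → even — passes.
ΔS = 0: S: 0 → 0 — passes.
ΔL = 0, ±1 (not L=0↔0): L: 3 → 4, ΔL = +1 — passes.
ΔJ = 0, ±1 (not J=0↔0): J: 3 → 4, ΔJ = +1 — passes.
All four E1 rules are satisfied.

allowed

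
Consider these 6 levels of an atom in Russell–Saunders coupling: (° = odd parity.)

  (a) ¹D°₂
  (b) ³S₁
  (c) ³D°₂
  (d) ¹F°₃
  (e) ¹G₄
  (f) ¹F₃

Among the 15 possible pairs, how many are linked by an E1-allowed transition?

3

(a)–(b): forbidden (ΔS, ΔL).
(a)–(c): forbidden (parity, ΔS).
(a)–(d): forbidden (parity).
(a)–(e): forbidden (ΔL, ΔJ).
(a)–(f): allowed.
(b)–(c): forbidden (ΔL).
(b)–(d): forbidden (ΔS, ΔL, ΔJ).
(b)–(e): forbidden (parity, ΔS, ΔL, ΔJ).
(b)–(f): forbidden (parity, ΔS, ΔL, ΔJ).
(c)–(d): forbidden (parity, ΔS).
(c)–(e): forbidden (ΔS, ΔL, ΔJ).
(c)–(f): forbidden (ΔS).
(d)–(e): allowed.
(d)–(f): allowed.
(e)–(f): forbidden (parity).
Allowed pairs: 3 of 15.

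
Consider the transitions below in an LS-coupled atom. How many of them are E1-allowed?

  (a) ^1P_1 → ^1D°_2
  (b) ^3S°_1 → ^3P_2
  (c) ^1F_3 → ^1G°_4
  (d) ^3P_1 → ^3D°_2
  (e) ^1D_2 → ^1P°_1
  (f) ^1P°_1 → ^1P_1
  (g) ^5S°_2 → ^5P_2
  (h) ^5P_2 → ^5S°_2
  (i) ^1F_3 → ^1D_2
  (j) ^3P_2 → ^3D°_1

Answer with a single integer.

9

(a) allowed
(b) allowed
(c) allowed
(d) allowed
(e) allowed
(f) allowed
(g) allowed
(h) allowed
(i) forbidden (parity fails)
(j) allowed
Total allowed: 9 of 10.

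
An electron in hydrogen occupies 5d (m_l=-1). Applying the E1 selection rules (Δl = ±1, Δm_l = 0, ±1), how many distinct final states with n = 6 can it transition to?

E1 requires Δl = ±1, so l_f ∈ {1, 3}; with 0 ≤ l_f ≤ n_f−1 = 5, the allowed l_f values are {1, 3}.
For l_f = 1: m_f ∈ {m_i−1, m_i, m_i+1} ∩ [−1, 1] = {-1, 0} → 2 states.
For l_f = 3: m_f ∈ {m_i−1, m_i, m_i+1} ∩ [−3, 3] = {-2, -1, 0} → 3 states.
Total: 5.

5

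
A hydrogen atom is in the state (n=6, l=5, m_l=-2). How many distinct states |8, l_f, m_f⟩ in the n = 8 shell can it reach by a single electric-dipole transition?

E1 requires Δl = ±1, so l_f ∈ {4, 6}; with 0 ≤ l_f ≤ n_f−1 = 7, the allowed l_f values are {4, 6}.
For l_f = 4: m_f ∈ {m_i−1, m_i, m_i+1} ∩ [−4, 4] = {-3, -2, -1} → 3 states.
For l_f = 6: m_f ∈ {m_i−1, m_i, m_i+1} ∩ [−6, 6] = {-3, -2, -1} → 3 states.
Total: 6.

6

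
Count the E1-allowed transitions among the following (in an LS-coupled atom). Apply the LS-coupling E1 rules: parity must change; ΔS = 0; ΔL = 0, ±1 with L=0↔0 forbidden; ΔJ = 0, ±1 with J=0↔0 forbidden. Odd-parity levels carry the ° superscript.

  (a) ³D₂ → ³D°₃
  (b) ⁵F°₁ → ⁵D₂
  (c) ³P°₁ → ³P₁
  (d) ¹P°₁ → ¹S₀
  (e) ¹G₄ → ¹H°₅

5

(a) allowed
(b) allowed
(c) allowed
(d) allowed
(e) allowed
Total allowed: 5 of 5.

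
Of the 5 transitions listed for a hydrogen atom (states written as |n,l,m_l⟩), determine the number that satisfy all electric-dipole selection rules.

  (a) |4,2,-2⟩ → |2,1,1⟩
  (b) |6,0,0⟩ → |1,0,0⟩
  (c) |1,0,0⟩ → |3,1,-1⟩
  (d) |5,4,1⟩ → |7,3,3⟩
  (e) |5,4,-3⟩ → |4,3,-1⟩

(a) forbidden — Δm_l = +3 (E1 requires Δm_l = 0, ±1)
(b) forbidden — Δl = +0 (E1 requires Δl = ±1)
(c) allowed
(d) forbidden — Δm_l = +2 (E1 requires Δm_l = 0, ±1)
(e) forbidden — Δm_l = +2 (E1 requires Δm_l = 0, ±1)
Total allowed: 1 of 5.

1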